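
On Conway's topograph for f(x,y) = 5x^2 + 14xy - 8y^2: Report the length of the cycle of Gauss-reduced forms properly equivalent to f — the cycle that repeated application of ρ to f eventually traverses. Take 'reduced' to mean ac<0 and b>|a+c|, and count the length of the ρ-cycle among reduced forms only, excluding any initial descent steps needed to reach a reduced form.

D = 356, ⌊√D⌋ = 18
river: ρ → (-8,18,1)
river: ρ → (1,18,-8)
river: ρ → (-8,14,5)
river: ρ → (5,16,-5)
river: ρ → (-5,14,8)
river: ρ → (8,18,-1)
river: ρ → (-1,18,8)
river: ρ → (8,14,-5)
river: ρ → (-5,16,5)
river: ρ → (5,14,-8)
ρ-cycle length = 10 (tail of 0 descent steps not counted)

10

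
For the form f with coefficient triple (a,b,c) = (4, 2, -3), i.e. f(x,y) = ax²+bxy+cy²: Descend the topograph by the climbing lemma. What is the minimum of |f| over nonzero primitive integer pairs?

river: ρ → (-3,4,3)
river: ρ → (3,2,-4)
river: ρ → (-4,6,1)
river: ρ → (1,6,-4)
river: ρ → (-4,2,3)
river: ρ → (3,4,-3)
river: ρ → (-3,2,4)
river: ρ → (4,6,-1)
river: ρ → (-1,6,4)
river: ρ → (4,2,-3)
closes: descent 0, river 10
min |a| on river = 1

1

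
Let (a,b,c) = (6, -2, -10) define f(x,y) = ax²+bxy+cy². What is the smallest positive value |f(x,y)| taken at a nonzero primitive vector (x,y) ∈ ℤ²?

descent: ρ → (-10,2,6)
descent: ρ → (6,10,-6)  [lands on river]
river: ρ → (-6,14,2)
river: ρ → (2,14,-6)
river: ρ → (-6,10,6)
river: ρ → (6,14,-2)
river: ρ → (-2,14,6)
closes: descent 2, river 6
min |a| on river = 2

2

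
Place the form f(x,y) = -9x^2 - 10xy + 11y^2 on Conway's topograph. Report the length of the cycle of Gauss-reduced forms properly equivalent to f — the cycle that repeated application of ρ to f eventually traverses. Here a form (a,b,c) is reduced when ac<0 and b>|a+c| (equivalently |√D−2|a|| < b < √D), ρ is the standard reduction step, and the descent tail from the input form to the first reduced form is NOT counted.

D = 496, ⌊√D⌋ = 22
descent: ρ → (11,10,-9)  [lands on river]
river: ρ → (-9,8,12)
river: ρ → (12,16,-5)
river: ρ → (-5,14,15)
river: ρ → (15,16,-4)
river: ρ → (-4,16,15)
river: ρ → (15,14,-5)
river: ρ → (-5,16,12)
river: ρ → (12,8,-9)
river: ρ → (-9,10,11)
river: ρ → (11,12,-8)
river: ρ → (-8,20,3)
river: ρ → (3,22,-1)
river: ρ → (-1,22,3)
river: ρ → (3,20,-8)
river: ρ → (-8,12,11)
ρ-cycle length = 16 (tail of 1 descent step not counted)

16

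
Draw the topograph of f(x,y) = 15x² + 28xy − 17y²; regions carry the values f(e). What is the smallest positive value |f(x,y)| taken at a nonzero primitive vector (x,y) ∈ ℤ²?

river: ρ → (-17,40,3)
river: ρ → (3,38,-30)
river: ρ → (-30,22,11)
river: ρ → (11,22,-30)
river: ρ → (-30,38,3)
river: ρ → (3,40,-17)
river: ρ → (-17,28,15)
river: ρ → (15,32,-13)
river: ρ → (-13,20,27)
river: ρ → (27,34,-6)
river: ρ → (-6,38,15)
river: ρ → (15,22,-22)
river: ρ → (-22,22,15)
river: ρ → (15,38,-6)
river: ρ → (-6,34,27)
river: ρ → (27,20,-13)
river: ρ → (-13,32,15)
river: ρ → (15,28,-17)
closes: descent 0, river 18
min |a| on river = 3

3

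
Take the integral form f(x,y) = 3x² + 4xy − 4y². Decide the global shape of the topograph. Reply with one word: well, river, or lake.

D = b²−4ac = 4² − 4·3·(-4) = 64
D = 8² is a perfect square ⇒ form factors over ℤ ⇒ lakes

lake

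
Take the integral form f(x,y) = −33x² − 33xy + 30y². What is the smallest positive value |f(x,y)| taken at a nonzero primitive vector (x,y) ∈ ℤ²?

descent: ρ → (30,33,-33)  [lands on river]
river: ρ → (-33,33,30)
river: ρ → (30,27,-36)
river: ρ → (-36,45,21)
river: ρ → (21,39,-42)
river: ρ → (-42,45,18)
river: ρ → (18,63,-15)
river: ρ → (-15,57,30)
river: ρ → (30,63,-9)
river: ρ → (-9,63,30)
river: ρ → (30,57,-15)
river: ρ → (-15,63,18)
river: ρ → (18,45,-42)
river: ρ → (-42,39,21)
river: ρ → (21,45,-36)
river: ρ → (-36,27,30)
closes: descent 1, river 16
min |a| on river = 9

9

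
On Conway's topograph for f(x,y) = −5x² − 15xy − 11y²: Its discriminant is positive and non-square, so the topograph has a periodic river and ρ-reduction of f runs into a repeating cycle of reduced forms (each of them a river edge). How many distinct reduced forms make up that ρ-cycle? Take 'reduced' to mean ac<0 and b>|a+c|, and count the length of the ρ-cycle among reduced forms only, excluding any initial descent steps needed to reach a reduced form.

D = 5, ⌊√D⌋ = 2
descent: ρ → (-11,-7,-1)
descent: ρ → (-1,1,1)  [lands on river]
river: ρ → (1,1,-1)
ρ-cycle length = 2 (tail of 2 descent steps not counted)

2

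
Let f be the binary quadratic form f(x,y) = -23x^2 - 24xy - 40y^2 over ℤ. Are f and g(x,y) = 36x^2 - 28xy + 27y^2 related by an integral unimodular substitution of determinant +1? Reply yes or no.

D₁ = -3104, D₂ = -3104
f is negative-definite; reduce −f:
−f: translate: b→-22 (≡24 mod 46), so (23,24,40)→(23,-22,39)
−f: reduced (well bottom): (23,-22,39) with a≤c, −a<b≤a
flip sign back: reduced form of f is (-23,22,-39)
g: flip: (36,-28,27)→(27,28,36)
g: translate: b→-26 (≡28 mod 54), so (27,28,36)→(27,-26,35)
g: reduced (well bottom): (27,-26,35) with a≤c, −a<b≤a
reduced forms (-23, 22, -39) vs (27, -26, 35) ⇒ inequivalent

no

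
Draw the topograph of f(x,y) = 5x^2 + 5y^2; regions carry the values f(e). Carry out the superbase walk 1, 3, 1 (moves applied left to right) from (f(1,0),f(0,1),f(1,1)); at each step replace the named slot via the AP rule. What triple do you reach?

start (5,5,10) = (f(1,0),f(0,1),f(1,1))
replace slot 1: 2·(5+10) − 5 = 25 → (25,5,10)
replace slot 3: 2·(25+5) − 10 = 50 → (25,5,50)
replace slot 1: 2·(5+50) − 25 = 85 → (85,5,50)

85,5,50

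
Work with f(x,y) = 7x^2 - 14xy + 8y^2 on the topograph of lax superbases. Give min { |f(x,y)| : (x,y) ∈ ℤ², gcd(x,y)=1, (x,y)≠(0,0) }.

translate: b→0 (≡-14 mod 14), so (7,-14,8)→(7,0,1)
flip: (7,0,1)→(1,0,7)
reduced (well bottom): (1,0,7) with a≤c, −a<b≤a
well minimum = a = 1

1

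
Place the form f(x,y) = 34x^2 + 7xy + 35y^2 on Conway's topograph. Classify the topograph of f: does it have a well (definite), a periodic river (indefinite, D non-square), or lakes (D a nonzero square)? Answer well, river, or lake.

D = b²−4ac = 7² − 4·34·35 = -4711
D < 0 ⇒ definite ⇒ every region one sign ⇒ single well

well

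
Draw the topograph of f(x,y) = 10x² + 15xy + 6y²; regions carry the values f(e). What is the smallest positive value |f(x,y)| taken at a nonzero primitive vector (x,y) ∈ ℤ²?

translate: b→-5 (≡15 mod 20), so (10,15,6)→(10,-5,1)
flip: (10,-5,1)→(1,5,10)
translate: b→1 (≡5 mod 2), so (1,5,10)→(1,1,4)
reduced (well bottom): (1,1,4) with a≤c, −a<b≤a
well minimum = a = 1

1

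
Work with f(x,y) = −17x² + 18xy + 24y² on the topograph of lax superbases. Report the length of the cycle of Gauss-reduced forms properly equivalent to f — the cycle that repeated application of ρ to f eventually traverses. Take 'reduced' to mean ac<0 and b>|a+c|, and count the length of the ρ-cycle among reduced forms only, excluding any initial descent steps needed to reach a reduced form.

D = 1956, ⌊√D⌋ = 44
river: ρ → (24,30,-11)
river: ρ → (-11,36,15)
river: ρ → (15,24,-23)
river: ρ → (-23,22,16)
river: ρ → (16,42,-3)
river: ρ → (-3,42,16)
river: ρ → (16,22,-23)
river: ρ → (-23,24,15)
river: ρ → (15,36,-11)
river: ρ → (-11,30,24)
river: ρ → (24,18,-17)
river: ρ → (-17,16,25)
river: ρ → (25,34,-8)
river: ρ → (-8,30,33)
river: ρ → (33,36,-5)
river: ρ → (-5,44,1)
river: ρ → (1,44,-5)
river: ρ → (-5,36,33)
river: ρ → (33,30,-8)
river: ρ → (-8,34,25)
river: ρ → (25,16,-17)
river: ρ → (-17,18,24)
ρ-cycle length = 22 (tail of 0 descent steps not counted)

22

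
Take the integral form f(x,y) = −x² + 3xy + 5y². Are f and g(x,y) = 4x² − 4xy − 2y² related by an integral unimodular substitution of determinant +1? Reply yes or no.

D₁ = 29, D₂ = 48
discriminants differ ⇒ not SL₂(ℤ)-equivalent

no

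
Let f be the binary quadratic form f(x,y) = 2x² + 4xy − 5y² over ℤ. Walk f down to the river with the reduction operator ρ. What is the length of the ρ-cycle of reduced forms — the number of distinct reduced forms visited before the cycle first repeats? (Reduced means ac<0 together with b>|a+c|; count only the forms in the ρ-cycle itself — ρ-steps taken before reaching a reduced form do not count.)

D = 56, ⌊√D⌋ = 7
river: ρ → (-5,6,1)
river: ρ → (1,6,-5)
river: ρ → (-5,4,2)
river: ρ → (2,4,-5)
ρ-cycle length = 4 (tail of 0 descent steps not counted)

4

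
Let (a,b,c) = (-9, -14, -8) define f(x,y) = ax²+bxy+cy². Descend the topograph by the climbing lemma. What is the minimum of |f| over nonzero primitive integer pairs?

translate: b→-4 (≡14 mod 18), so (9,14,8)→(9,-4,3)
flip: (9,-4,3)→(3,4,9)
translate: b→-2 (≡4 mod 6), so (3,4,9)→(3,-2,8)
reduced (well bottom): (3,-2,8) with a≤c, −a<b≤a
well minimum |f| = |-3| = 3 (negative-definite)

3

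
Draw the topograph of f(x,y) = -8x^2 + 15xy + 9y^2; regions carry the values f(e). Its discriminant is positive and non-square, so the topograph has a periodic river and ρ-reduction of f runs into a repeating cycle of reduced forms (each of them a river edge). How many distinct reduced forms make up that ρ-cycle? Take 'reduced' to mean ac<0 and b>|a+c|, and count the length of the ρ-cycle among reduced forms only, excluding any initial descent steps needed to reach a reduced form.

D = 513, ⌊√D⌋ = 22
river: ρ → (9,21,-2)
river: ρ → (-2,19,19)
river: ρ → (19,19,-2)
river: ρ → (-2,21,9)
river: ρ → (9,15,-8)
river: ρ → (-8,17,7)
river: ρ → (7,11,-14)
river: ρ → (-14,17,4)
river: ρ → (4,15,-18)
river: ρ → (-18,21,1)
river: ρ → (1,21,-18)
river: ρ → (-18,15,4)
river: ρ → (4,17,-14)
river: ρ → (-14,11,7)
river: ρ → (7,17,-8)
river: ρ → (-8,15,9)
ρ-cycle length = 16 (tail of 0 descent steps not counted)

16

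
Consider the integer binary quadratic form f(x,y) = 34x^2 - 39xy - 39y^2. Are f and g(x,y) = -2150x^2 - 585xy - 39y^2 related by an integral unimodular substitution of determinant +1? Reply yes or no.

D₁ = 6825, D₂ = 6825
river cycle of f (length 24): (-39, 39, 34), (34, 29, -44), (-44, 59, 19), (19, 55, -50), (-50, 45, 24), (24, 51, -44), (-44, 37, 31), (31, 25, -50), (-50, 75, 6), (6, 81, -11), … (14 more)
river cycle of g (length 24): (-39, 39, 34), (34, 29, -44), (-44, 59, 19), (19, 55, -50), (-50, 45, 24), (24, 51, -44), (-44, 37, 31), (31, 25, -50), (-50, 75, 6), (6, 81, -11), … (14 more)
cycles coincide ⇒ equivalent

yes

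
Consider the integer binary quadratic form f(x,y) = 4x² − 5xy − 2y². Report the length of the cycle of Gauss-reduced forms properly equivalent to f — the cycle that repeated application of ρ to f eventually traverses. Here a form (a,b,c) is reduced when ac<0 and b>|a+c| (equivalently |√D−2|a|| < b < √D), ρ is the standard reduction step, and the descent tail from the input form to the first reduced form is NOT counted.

D = 57, ⌊√D⌋ = 7
descent: ρ → (-2,5,4)  [lands on river]
river: ρ → (4,3,-3)
river: ρ → (-3,3,4)
river: ρ → (4,5,-2)
river: ρ → (-2,7,1)
river: ρ → (1,7,-2)
ρ-cycle length = 6 (tail of 1 descent step not counted)

6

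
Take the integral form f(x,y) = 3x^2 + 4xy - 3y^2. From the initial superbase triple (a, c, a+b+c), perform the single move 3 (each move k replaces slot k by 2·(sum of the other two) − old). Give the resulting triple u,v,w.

start (3,-3,4) = (f(1,0),f(0,1),f(1,1))
replace slot 3: 2·(3+(-3)) − 4 = -4 → (3,-3,-4)

3,-3,-4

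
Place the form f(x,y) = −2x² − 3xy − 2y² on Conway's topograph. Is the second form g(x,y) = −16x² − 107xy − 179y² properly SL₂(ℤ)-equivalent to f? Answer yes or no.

D₁ = -7, D₂ = -7
f is negative-definite; reduce −f:
−f: translate: b→-1 (≡3 mod 4), so (2,3,2)→(2,-1,1)
−f: flip: (2,-1,1)→(1,1,2)
−f: reduced (well bottom): (1,1,2) with a≤c, −a<b≤a
flip sign back: reduced form of f is (-1,-1,-2)
g is negative-definite; reduce −g:
−g: translate: b→11 (≡107 mod 32), so (16,107,179)→(16,11,2)
−g: flip: (16,11,2)→(2,-11,16)
−g: translate: b→1 (≡-11 mod 4), so (2,-11,16)→(2,1,1)
−g: flip: (2,1,1)→(1,-1,2)
−g: translate: b→1 (≡-1 mod 2), so (1,-1,2)→(1,1,2)
−g: reduced (well bottom): (1,1,2) with a≤c, −a<b≤a
flip sign back: reduced form of g is (-1,-1,-2)
reduced forms (-1, -1, -2) vs (-1, -1, -2) ⇒ equivalent

yes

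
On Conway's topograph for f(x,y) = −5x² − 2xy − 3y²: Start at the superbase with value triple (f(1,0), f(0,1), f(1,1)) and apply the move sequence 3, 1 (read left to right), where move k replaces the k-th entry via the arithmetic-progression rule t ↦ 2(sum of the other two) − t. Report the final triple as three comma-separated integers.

start (-5,-3,-10) = (f(1,0),f(0,1),f(1,1))
replace slot 3: 2·((-5)+(-3)) − (-10) = -6 → (-5,-3,-6)
replace slot 1: 2·((-3)+(-6)) − (-5) = -13 → (-13,-3,-6)

-13,-3,-6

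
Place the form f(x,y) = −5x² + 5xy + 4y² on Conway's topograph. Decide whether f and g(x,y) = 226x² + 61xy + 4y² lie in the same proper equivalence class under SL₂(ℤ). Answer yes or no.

D₁ = 105, D₂ = 105
river cycle of f (length 6): (4, 3, -6), (-6, 9, 1), (1, 9, -6), (-6, 3, 4), (4, 5, -5), (-5, 5, 4)
river cycle of g (length 6): (4, 3, -6), (-6, 9, 1), (1, 9, -6), (-6, 3, 4), (4, 5, -5), (-5, 5, 4)
cycles coincide ⇒ equivalent

yes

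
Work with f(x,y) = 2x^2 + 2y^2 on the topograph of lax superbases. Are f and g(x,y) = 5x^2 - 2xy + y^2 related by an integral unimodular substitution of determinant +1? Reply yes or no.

D₁ = -16, D₂ = -16
f: reduced (well bottom): (2,0,2) with a≤c, −a<b≤a
g: flip: (5,-2,1)→(1,2,5)
g: translate: b→0 (≡2 mod 2), so (1,2,5)→(1,0,4)
g: reduced (well bottom): (1,0,4) with a≤c, −a<b≤a
reduced forms (2, 0, 2) vs (1, 0, 4) ⇒ inequivalent

no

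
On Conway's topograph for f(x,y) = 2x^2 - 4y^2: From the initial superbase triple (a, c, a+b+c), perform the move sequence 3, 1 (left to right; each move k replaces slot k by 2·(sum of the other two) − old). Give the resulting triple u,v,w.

start (2,-4,-2) = (f(1,0),f(0,1),f(1,1))
replace slot 3: 2·(2+(-4)) − (-2) = -2 → (2,-4,-2)
replace slot 1: 2·((-4)+(-2)) − 2 = -14 → (-14,-4,-2)

-14,-4,-2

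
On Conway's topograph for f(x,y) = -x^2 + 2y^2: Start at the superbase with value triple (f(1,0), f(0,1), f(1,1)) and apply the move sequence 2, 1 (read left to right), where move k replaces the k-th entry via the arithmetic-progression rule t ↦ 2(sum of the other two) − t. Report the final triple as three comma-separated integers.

start (-1,2,1) = (f(1,0),f(0,1),f(1,1))
replace slot 2: 2·((-1)+1) − 2 = -2 → (-1,-2,1)
replace slot 1: 2·((-2)+1) − (-1) = -1 → (-1,-2,1)

-1,-2,1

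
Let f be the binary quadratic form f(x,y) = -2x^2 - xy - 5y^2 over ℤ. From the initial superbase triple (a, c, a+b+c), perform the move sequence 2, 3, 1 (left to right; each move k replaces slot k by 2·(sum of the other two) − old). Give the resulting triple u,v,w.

start (-2,-5,-8) = (f(1,0),f(0,1),f(1,1))
replace slot 2: 2·((-2)+(-8)) − (-5) = -15 → (-2,-15,-8)
replace slot 3: 2·((-2)+(-15)) − (-8) = -26 → (-2,-15,-26)
replace slot 1: 2·((-15)+(-26)) − (-2) = -80 → (-80,-15,-26)

-80,-15,-26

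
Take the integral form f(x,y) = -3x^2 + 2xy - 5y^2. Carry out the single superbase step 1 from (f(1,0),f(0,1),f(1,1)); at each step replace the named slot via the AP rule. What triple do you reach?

start (-3,-5,-6) = (f(1,0),f(0,1),f(1,1))
replace slot 1: 2·((-5)+(-6)) − (-3) = -19 → (-19,-5,-6)

-19,-5,-6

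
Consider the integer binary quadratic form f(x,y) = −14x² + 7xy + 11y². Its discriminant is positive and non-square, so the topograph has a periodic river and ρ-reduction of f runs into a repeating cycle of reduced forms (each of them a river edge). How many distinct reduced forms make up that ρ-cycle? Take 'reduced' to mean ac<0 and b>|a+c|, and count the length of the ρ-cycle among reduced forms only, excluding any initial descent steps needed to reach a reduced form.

D = 665, ⌊√D⌋ = 25
river: ρ → (11,15,-10)
river: ρ → (-10,25,1)
river: ρ → (1,25,-10)
river: ρ → (-10,15,11)
river: ρ → (11,7,-14)
river: ρ → (-14,21,4)
river: ρ → (4,19,-19)
river: ρ → (-19,19,4)
river: ρ → (4,21,-14)
river: ρ → (-14,7,11)
ρ-cycle length = 10 (tail of 0 descent steps not counted)

10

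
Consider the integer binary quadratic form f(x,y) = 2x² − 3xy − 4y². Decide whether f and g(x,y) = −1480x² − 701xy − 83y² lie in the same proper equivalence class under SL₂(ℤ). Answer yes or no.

D₁ = 41, D₂ = 41
river cycle of f (length 10): (-4, 3, 2), (2, 5, -2), (-2, 3, 4), (4, 5, -1), (-1, 5, 4), (4, 3, -2), (-2, 5, 2), (2, 3, -4), (-4, 5, 1), (1, 5, -4)
river cycle of g (length 10): (-4, 3, 2), (2, 5, -2), (-2, 3, 4), (4, 5, -1), (-1, 5, 4), (4, 3, -2), (-2, 5, 2), (2, 3, -4), (-4, 5, 1), (1, 5, -4)
cycles coincide ⇒ equivalent

yes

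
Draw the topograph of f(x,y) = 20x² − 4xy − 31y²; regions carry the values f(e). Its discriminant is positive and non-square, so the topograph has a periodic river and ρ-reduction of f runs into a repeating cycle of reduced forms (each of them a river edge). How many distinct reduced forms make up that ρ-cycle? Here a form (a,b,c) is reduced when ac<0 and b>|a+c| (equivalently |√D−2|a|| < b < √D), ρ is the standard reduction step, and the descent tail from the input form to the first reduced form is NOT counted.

D = 2496, ⌊√D⌋ = 49
descent: ρ → (-31,4,20)
descent: ρ → (20,36,-15)  [lands on river]
river: ρ → (-15,24,32)
river: ρ → (32,40,-7)
river: ρ → (-7,44,20)
ρ-cycle length = 4 (tail of 2 descent steps not counted)

4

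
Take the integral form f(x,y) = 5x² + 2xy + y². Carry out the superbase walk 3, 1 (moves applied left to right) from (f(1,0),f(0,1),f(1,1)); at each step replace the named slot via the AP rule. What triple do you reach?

start (5,1,8) = (f(1,0),f(0,1),f(1,1))
replace slot 3: 2·(5+1) − 8 = 4 → (5,1,4)
replace slot 1: 2·(1+4) − 5 = 5 → (5,1,4)

5,1,4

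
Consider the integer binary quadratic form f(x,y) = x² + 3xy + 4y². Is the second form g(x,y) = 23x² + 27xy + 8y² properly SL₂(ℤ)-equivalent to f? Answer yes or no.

D₁ = -7, D₂ = -7
f: translate: b→1 (≡3 mod 2), so (1,3,4)→(1,1,2)
f: reduced (well bottom): (1,1,2) with a≤c, −a<b≤a
g: translate: b→-19 (≡27 mod 46), so (23,27,8)→(23,-19,4)
g: flip: (23,-19,4)→(4,19,23)
g: translate: b→3 (≡19 mod 8), so (4,19,23)→(4,3,1)
g: flip: (4,3,1)→(1,-3,4)
g: translate: b→1 (≡-3 mod 2), so (1,-3,4)→(1,1,2)
g: reduced (well bottom): (1,1,2) with a≤c, −a<b≤a
reduced forms (1, 1, 2) vs (1, 1, 2) ⇒ equivalent

yes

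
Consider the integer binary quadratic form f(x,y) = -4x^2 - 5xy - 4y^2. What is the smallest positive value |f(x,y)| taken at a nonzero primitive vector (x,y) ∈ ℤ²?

translate: b→-3 (≡5 mod 8), so (4,5,4)→(4,-3,3)
flip: (4,-3,3)→(3,3,4)
reduced (well bottom): (3,3,4) with a≤c, −a<b≤a
well minimum |f| = |-3| = 3 (negative-definite)

3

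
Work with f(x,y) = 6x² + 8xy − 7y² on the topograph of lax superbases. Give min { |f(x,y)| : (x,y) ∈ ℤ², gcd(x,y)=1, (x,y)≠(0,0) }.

river: ρ → (-7,6,7)
river: ρ → (7,8,-6)
river: ρ → (-6,4,9)
river: ρ → (9,14,-1)
river: ρ → (-1,14,9)
river: ρ → (9,4,-6)
river: ρ → (-6,8,7)
river: ρ → (7,6,-7)
river: ρ → (-7,8,6)
river: ρ → (6,4,-9)
river: ρ → (-9,14,1)
river: ρ → (1,14,-9)
river: ρ → (-9,4,6)
river: ρ → (6,8,-7)
closes: descent 0, river 14
min |a| on river = 1

1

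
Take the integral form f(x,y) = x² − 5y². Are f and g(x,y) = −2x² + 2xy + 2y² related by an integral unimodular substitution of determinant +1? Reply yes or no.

D₁ = 20, D₂ = 20
river cycle of f (length 2): (1, 4, -1), (-1, 4, 1)
river cycle of g (length 2): (2, 2, -2), (-2, 2, 2)
cycles differ ⇒ inequivalent

no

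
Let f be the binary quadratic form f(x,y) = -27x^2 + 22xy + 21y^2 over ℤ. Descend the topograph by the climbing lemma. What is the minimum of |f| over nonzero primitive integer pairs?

river: ρ → (21,20,-28)
river: ρ → (-28,36,13)
river: ρ → (13,42,-19)
river: ρ → (-19,34,21)
river: ρ → (21,50,-3)
river: ρ → (-3,52,4)
river: ρ → (4,52,-3)
river: ρ → (-3,50,21)
river: ρ → (21,34,-19)
river: ρ → (-19,42,13)
river: ρ → (13,36,-28)
river: ρ → (-28,20,21)
river: ρ → (21,22,-27)
river: ρ → (-27,32,16)
river: ρ → (16,32,-27)
river: ρ → (-27,22,21)
closes: descent 0, river 16
min |a| on river = 3

3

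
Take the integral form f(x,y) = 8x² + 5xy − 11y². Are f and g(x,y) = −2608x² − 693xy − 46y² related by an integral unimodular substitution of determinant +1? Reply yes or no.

D₁ = 377, D₂ = 377
river cycle of f (length 6): (-11, 17, 2), (2, 19, -2), (-2, 17, 11), (11, 5, -8), (-8, 11, 8), (8, 5, -11)
river cycle of g (length 6): (-8, 11, 8), (8, 5, -11), (-11, 17, 2), (2, 19, -2), (-2, 17, 11), (11, 5, -8)
cycles coincide ⇒ equivalent

yes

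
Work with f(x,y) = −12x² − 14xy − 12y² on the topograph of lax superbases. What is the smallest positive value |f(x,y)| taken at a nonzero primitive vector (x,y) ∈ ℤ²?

translate: b→-10 (≡14 mod 24), so (12,14,12)→(12,-10,10)
flip: (12,-10,10)→(10,10,12)
reduced (well bottom): (10,10,12) with a≤c, −a<b≤a
well minimum |f| = |-10| = 10 (negative-definite)

10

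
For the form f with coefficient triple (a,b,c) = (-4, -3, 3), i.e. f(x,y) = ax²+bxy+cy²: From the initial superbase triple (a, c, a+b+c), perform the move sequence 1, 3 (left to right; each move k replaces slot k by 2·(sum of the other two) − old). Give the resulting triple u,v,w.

start (-4,3,-4) = (f(1,0),f(0,1),f(1,1))
replace slot 1: 2·(3+(-4)) − (-4) = 2 → (2,3,-4)
replace slot 3: 2·(2+3) − (-4) = 14 → (2,3,14)

2,3,14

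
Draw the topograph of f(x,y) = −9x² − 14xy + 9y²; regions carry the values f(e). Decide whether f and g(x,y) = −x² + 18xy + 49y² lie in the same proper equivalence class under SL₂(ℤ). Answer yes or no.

D₁ = 520, D₂ = 520
river cycle of f (length 6): (9, 14, -9), (-9, 22, 1), (1, 22, -9), (-9, 14, 9), (9, 22, -1), (-1, 22, 9)
river cycle of g (length 6): (-1, 22, 9), (9, 14, -9), (-9, 22, 1), (1, 22, -9), (-9, 14, 9), (9, 22, -1)
cycles coincide ⇒ equivalent

yes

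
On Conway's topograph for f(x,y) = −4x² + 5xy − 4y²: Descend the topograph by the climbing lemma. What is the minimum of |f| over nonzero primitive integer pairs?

translate: b→3 (≡-5 mod 8), so (4,-5,4)→(4,3,3)
flip: (4,3,3)→(3,-3,4)
translate: b→3 (≡-3 mod 6), so (3,-3,4)→(3,3,4)
reduced (well bottom): (3,3,4) with a≤c, −a<b≤a
well minimum |f| = |-3| = 3 (negative-definite)

3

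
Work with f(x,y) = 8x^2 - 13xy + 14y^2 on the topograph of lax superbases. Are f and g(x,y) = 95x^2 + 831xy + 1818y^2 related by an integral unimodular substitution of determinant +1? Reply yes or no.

D₁ = -279, D₂ = -279
f: translate: b→3 (≡-13 mod 16), so (8,-13,14)→(8,3,9)
f: reduced (well bottom): (8,3,9) with a≤c, −a<b≤a
g: translate: b→71 (≡831 mod 190), so (95,831,1818)→(95,71,14)
g: flip: (95,71,14)→(14,-71,95)
g: translate: b→13 (≡-71 mod 28), so (14,-71,95)→(14,13,8)
g: flip: (14,13,8)→(8,-13,14)
g: translate: b→3 (≡-13 mod 16), so (8,-13,14)→(8,3,9)
g: reduced (well bottom): (8,3,9) with a≤c, −a<b≤a
reduced forms (8, 3, 9) vs (8, 3, 9) ⇒ equivalent

yes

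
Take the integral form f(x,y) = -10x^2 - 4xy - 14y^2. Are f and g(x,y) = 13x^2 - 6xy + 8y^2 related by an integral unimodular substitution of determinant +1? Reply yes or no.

D₁ = -544, D₂ = -380
discriminants differ ⇒ not SL₂(ℤ)-equivalent

no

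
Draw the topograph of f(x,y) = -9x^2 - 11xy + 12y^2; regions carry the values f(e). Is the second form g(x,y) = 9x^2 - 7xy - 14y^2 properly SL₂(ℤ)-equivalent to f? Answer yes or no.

D₁ = 553, D₂ = 553
river cycle of f (length 26): (12, 11, -9), (-9, 7, 14), (14, 21, -2), (-2, 23, 3), (3, 19, -16), (-16, 13, 6), (6, 23, -1), (-1, 23, 6), (6, 13, -16), (-16, 19, 3), … (16 more)
river cycle of g (length 26): (-14, 7, 9), (9, 11, -12), (-12, 13, 8), (8, 19, -6), (-6, 17, 11), (11, 5, -12), (-12, 19, 4), (4, 21, -7), (-7, 21, 4), (4, 19, -12), … (16 more)
cycles differ ⇒ inequivalent

no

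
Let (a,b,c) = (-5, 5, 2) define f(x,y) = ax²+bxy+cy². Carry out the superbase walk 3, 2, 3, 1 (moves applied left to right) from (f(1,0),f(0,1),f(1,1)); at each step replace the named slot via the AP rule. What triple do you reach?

start (-5,2,2) = (f(1,0),f(0,1),f(1,1))
replace slot 3: 2·((-5)+2) − 2 = -8 → (-5,2,-8)
replace slot 2: 2·((-5)+(-8)) − 2 = -28 → (-5,-28,-8)
replace slot 3: 2·((-5)+(-28)) − (-8) = -58 → (-5,-28,-58)
replace slot 1: 2·((-28)+(-58)) − (-5) = -167 → (-167,-28,-58)

-167,-28,-58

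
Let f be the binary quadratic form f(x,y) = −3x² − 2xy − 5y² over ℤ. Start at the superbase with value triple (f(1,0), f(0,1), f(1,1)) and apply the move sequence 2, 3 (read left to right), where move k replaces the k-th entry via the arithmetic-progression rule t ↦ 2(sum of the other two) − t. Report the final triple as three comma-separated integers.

start (-3,-5,-10) = (f(1,0),f(0,1),f(1,1))
replace slot 2: 2·((-3)+(-10)) − (-5) = -21 → (-3,-21,-10)
replace slot 3: 2·((-3)+(-21)) − (-10) = -38 → (-3,-21,-38)

-3,-21,-38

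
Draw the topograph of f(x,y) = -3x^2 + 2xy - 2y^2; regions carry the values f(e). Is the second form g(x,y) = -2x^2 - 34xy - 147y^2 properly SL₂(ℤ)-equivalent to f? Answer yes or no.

D₁ = -20, D₂ = -20
f is negative-definite; reduce −f:
−f: flip: (3,-2,2)→(2,2,3)
−f: reduced (well bottom): (2,2,3) with a≤c, −a<b≤a
flip sign back: reduced form of f is (-2,-2,-3)
g is negative-definite; reduce −g:
−g: translate: b→2 (≡34 mod 4), so (2,34,147)→(2,2,3)
−g: reduced (well bottom): (2,2,3) with a≤c, −a<b≤a
flip sign back: reduced form of g is (-2,-2,-3)
reduced forms (-2, -2, -3) vs (-2, -2, -3) ⇒ equivalent

yes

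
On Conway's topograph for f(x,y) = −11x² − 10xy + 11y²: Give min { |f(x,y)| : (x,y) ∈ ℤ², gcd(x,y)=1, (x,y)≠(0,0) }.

descent: ρ → (11,10,-11)  [lands on river]
river: ρ → (-11,12,10)
river: ρ → (10,8,-13)
river: ρ → (-13,18,5)
river: ρ → (5,22,-5)
river: ρ → (-5,18,13)
river: ρ → (13,8,-10)
river: ρ → (-10,12,11)
closes: descent 1, river 8
min |a| on river = 5

5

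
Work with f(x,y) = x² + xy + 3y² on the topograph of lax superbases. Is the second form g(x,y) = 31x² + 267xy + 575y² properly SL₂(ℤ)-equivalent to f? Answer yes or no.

D₁ = -11, D₂ = -11
f: reduced (well bottom): (1,1,3) with a≤c, −a<b≤a
g: translate: b→19 (≡267 mod 62), so (31,267,575)→(31,19,3)
g: flip: (31,19,3)→(3,-19,31)
g: translate: b→-1 (≡-19 mod 6), so (3,-19,31)→(3,-1,1)
g: flip: (3,-1,1)→(1,1,3)
g: reduced (well bottom): (1,1,3) with a≤c, −a<b≤a
reduced forms (1, 1, 3) vs (1, 1, 3) ⇒ equivalent

yes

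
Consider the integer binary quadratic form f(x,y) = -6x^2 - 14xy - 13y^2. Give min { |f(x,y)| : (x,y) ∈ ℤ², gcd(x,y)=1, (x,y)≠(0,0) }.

translate: b→2 (≡14 mod 12), so (6,14,13)→(6,2,5)
flip: (6,2,5)→(5,-2,6)
reduced (well bottom): (5,-2,6) with a≤c, −a<b≤a
well minimum |f| = |-5| = 5 (negative-definite)

5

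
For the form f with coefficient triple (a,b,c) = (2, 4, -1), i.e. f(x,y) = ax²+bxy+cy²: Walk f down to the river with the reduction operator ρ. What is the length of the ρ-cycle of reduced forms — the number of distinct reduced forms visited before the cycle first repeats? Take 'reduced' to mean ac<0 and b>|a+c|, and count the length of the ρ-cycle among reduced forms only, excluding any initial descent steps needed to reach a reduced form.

D = 24, ⌊√D⌋ = 4
river: ρ → (-1,4,2)
river: ρ → (2,4,-1)
ρ-cycle length = 2 (tail of 0 descent steps not counted)

2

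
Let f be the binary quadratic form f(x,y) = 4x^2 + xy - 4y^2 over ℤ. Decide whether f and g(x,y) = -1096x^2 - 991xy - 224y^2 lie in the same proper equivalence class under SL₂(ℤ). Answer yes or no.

D₁ = 65, D₂ = 65
river cycle of f (length 6): (-4, 7, 1), (1, 7, -4), (-4, 1, 4), (4, 7, -1), (-1, 7, 4), (4, 1, -4)
river cycle of g (length 6): (1, 7, -4), (-4, 1, 4), (4, 7, -1), (-1, 7, 4), (4, 1, -4), (-4, 7, 1)
cycles coincide ⇒ equivalent

yes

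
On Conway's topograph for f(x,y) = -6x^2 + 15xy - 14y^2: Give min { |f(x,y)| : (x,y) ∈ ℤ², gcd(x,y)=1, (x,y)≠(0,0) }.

translate: b→-3 (≡-15 mod 12), so (6,-15,14)→(6,-3,5)
flip: (6,-3,5)→(5,3,6)
reduced (well bottom): (5,3,6) with a≤c, −a<b≤a
well minimum |f| = |-5| = 5 (negative-definite)

5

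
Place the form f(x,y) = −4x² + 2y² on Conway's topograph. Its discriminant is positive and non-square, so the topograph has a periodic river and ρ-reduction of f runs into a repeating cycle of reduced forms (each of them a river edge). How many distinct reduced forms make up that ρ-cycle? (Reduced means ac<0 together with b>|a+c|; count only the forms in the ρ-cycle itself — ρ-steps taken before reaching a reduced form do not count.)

D = 32, ⌊√D⌋ = 5
descent: ρ → (2,4,-2)  [lands on river]
river: ρ → (-2,4,2)
ρ-cycle length = 2 (tail of 1 descent step not counted)

2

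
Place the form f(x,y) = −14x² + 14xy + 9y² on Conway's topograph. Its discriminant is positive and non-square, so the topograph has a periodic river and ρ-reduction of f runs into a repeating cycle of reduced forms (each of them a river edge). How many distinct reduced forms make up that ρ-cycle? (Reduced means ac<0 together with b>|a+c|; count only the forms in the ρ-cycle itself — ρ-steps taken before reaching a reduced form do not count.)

D = 700, ⌊√D⌋ = 26
river: ρ → (9,22,-6)
river: ρ → (-6,26,1)
river: ρ → (1,26,-6)
river: ρ → (-6,22,9)
river: ρ → (9,14,-14)
river: ρ → (-14,14,9)
ρ-cycle length = 6 (tail of 0 descent steps not counted)

6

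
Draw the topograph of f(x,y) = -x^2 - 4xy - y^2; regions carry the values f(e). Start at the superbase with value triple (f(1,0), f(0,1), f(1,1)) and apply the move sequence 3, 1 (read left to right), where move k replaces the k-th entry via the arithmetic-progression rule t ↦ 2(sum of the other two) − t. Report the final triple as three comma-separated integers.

start (-1,-1,-6) = (f(1,0),f(0,1),f(1,1))
replace slot 3: 2·((-1)+(-1)) − (-6) = 2 → (-1,-1,2)
replace slot 1: 2·((-1)+2) − (-1) = 3 → (3,-1,2)

3,-1,2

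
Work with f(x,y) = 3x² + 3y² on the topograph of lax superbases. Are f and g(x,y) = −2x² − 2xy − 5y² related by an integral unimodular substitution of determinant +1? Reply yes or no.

D₁ = -36, D₂ = -36
f: reduced (well bottom): (3,0,3) with a≤c, −a<b≤a
g is negative-definite; reduce −g:
−g: reduced (well bottom): (2,2,5) with a≤c, −a<b≤a
flip sign back: reduced form of g is (-2,-2,-5)
reduced forms (3, 0, 3) vs (-2, -2, -5) ⇒ inequivalent

no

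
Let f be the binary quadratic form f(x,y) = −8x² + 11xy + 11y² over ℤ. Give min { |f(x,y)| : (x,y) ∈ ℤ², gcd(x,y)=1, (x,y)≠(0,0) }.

river: ρ → (11,11,-8)
river: ρ → (-8,21,1)
river: ρ → (1,21,-8)
river: ρ → (-8,11,11)
closes: descent 0, river 4
min |a| on river = 1

1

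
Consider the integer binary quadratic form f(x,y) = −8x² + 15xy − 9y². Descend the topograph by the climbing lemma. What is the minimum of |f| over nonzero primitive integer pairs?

translate: b→1 (≡-15 mod 16), so (8,-15,9)→(8,1,2)
flip: (8,1,2)→(2,-1,8)
reduced (well bottom): (2,-1,8) with a≤c, −a<b≤a
well minimum |f| = |-2| = 2 (negative-definite)

2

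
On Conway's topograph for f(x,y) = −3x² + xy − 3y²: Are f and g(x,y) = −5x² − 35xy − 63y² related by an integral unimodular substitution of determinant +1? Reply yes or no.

D₁ = -35, D₂ = -35
f is negative-definite; reduce −f:
−f: flip: (3,-1,3)→(3,1,3)
−f: reduced (well bottom): (3,1,3) with a≤c, −a<b≤a
flip sign back: reduced form of f is (-3,-1,-3)
g is negative-definite; reduce −g:
−g: translate: b→5 (≡35 mod 10), so (5,35,63)→(5,5,3)
−g: flip: (5,5,3)→(3,-5,5)
−g: translate: b→1 (≡-5 mod 6), so (3,-5,5)→(3,1,3)
−g: reduced (well bottom): (3,1,3) with a≤c, −a<b≤a
flip sign back: reduced form of g is (-3,-1,-3)
reduced forms (-3, -1, -3) vs (-3, -1, -3) ⇒ equivalent

yes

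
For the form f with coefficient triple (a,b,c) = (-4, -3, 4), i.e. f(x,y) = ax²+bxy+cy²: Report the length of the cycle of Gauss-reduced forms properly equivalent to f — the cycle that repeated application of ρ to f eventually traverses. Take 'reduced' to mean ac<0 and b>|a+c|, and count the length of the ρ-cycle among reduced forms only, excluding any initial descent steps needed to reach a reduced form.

D = 73, ⌊√D⌋ = 8
descent: ρ → (4,3,-4)  [lands on river]
river: ρ → (-4,5,3)
river: ρ → (3,7,-2)
river: ρ → (-2,5,6)
river: ρ → (6,7,-1)
river: ρ → (-1,7,6)
river: ρ → (6,5,-2)
river: ρ → (-2,7,3)
river: ρ → (3,5,-4)
river: ρ → (-4,3,4)
river: ρ → (4,5,-3)
river: ρ → (-3,7,2)
river: ρ → (2,5,-6)
river: ρ → (-6,7,1)
river: ρ → (1,7,-6)
river: ρ → (-6,5,2)
river: ρ → (2,7,-3)
river: ρ → (-3,5,4)
ρ-cycle length = 18 (tail of 1 descent step not counted)

18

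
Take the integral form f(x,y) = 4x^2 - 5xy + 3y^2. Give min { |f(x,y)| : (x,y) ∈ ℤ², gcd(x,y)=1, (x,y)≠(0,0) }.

translate: b→3 (≡-5 mod 8), so (4,-5,3)→(4,3,2)
flip: (4,3,2)→(2,-3,4)
translate: b→1 (≡-3 mod 4), so (2,-3,4)→(2,1,3)
reduced (well bottom): (2,1,3) with a≤c, −a<b≤a
well minimum = a = 2

2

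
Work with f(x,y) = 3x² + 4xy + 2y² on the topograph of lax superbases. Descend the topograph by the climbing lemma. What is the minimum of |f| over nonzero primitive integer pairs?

translate: b→-2 (≡4 mod 6), so (3,4,2)→(3,-2,1)
flip: (3,-2,1)→(1,2,3)
translate: b→0 (≡2 mod 2), so (1,2,3)→(1,0,2)
reduced (well bottom): (1,0,2) with a≤c, −a<b≤a
well minimum = a = 1

1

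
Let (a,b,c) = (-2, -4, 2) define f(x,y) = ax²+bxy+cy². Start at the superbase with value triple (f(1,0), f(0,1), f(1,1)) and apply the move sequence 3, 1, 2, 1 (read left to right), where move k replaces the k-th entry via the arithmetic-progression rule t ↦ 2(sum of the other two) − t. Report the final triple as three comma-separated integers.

start (-2,2,-4) = (f(1,0),f(0,1),f(1,1))
replace slot 3: 2·((-2)+2) − (-4) = 4 → (-2,2,4)
replace slot 1: 2·(2+4) − (-2) = 14 → (14,2,4)
replace slot 2: 2·(14+4) − 2 = 34 → (14,34,4)
replace slot 1: 2·(34+4) − 14 = 62 → (62,34,4)

62,34,4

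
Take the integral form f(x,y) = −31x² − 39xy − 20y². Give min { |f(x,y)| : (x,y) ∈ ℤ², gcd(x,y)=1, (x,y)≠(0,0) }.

translate: b→-23 (≡39 mod 62), so (31,39,20)→(31,-23,12)
flip: (31,-23,12)→(12,23,31)
translate: b→-1 (≡23 mod 24), so (12,23,31)→(12,-1,20)
reduced (well bottom): (12,-1,20) with a≤c, −a<b≤a
well minimum |f| = |-12| = 12 (negative-definite)

12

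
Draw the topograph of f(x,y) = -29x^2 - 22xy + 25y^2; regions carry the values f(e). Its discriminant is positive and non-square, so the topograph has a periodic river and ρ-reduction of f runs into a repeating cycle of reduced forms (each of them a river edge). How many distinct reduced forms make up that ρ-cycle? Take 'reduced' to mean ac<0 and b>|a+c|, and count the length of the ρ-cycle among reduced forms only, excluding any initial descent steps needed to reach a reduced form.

D = 3384, ⌊√D⌋ = 58
descent: ρ → (25,22,-29)  [lands on river]
river: ρ → (-29,36,18)
river: ρ → (18,36,-29)
river: ρ → (-29,22,25)
river: ρ → (25,28,-26)
river: ρ → (-26,24,27)
river: ρ → (27,30,-23)
river: ρ → (-23,16,34)
river: ρ → (34,52,-5)
river: ρ → (-5,58,1)
river: ρ → (1,58,-5)
river: ρ → (-5,52,34)
river: ρ → (34,16,-23)
river: ρ → (-23,30,27)
river: ρ → (27,24,-26)
river: ρ → (-26,28,25)
ρ-cycle length = 16 (tail of 1 descent step not counted)

16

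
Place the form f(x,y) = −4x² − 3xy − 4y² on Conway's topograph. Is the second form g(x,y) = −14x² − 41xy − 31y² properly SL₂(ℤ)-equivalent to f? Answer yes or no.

D₁ = -55, D₂ = -55
f is negative-definite; reduce −f:
−f: reduced (well bottom): (4,3,4) with a≤c, −a<b≤a
flip sign back: reduced form of f is (-4,-3,-4)
g is negative-definite; reduce −g:
−g: translate: b→13 (≡41 mod 28), so (14,41,31)→(14,13,4)
−g: flip: (14,13,4)→(4,-13,14)
−g: translate: b→3 (≡-13 mod 8), so (4,-13,14)→(4,3,4)
−g: reduced (well bottom): (4,3,4) with a≤c, −a<b≤a
flip sign back: reduced form of g is (-4,-3,-4)
reduced forms (-4, -3, -4) vs (-4, -3, -4) ⇒ equivalent

yes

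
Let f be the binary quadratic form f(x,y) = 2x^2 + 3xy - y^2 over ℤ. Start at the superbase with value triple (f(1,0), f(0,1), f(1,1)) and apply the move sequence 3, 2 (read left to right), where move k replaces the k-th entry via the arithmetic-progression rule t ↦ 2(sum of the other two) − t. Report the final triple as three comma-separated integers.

start (2,-1,4) = (f(1,0),f(0,1),f(1,1))
replace slot 3: 2·(2+(-1)) − 4 = -2 → (2,-1,-2)
replace slot 2: 2·(2+(-2)) − (-1) = 1 → (2,1,-2)

2,1,-2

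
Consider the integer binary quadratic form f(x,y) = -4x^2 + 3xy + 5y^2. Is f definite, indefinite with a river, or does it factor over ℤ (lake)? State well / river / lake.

D = b²−4ac = 3² − 4·(-4)·5 = 89
D > 0 non-square ⇒ indefinite ⇒ periodic river

river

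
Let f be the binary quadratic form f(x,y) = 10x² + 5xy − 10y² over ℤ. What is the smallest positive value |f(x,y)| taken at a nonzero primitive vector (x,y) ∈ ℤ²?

river: ρ → (-10,15,5)
river: ρ → (5,15,-10)
river: ρ → (-10,5,10)
river: ρ → (10,15,-5)
river: ρ → (-5,15,10)
river: ρ → (10,5,-10)
closes: descent 0, river 6
min |a| on river = 5

5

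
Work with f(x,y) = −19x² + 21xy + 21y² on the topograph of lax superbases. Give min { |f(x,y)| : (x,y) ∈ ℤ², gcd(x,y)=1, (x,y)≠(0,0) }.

river: ρ → (21,21,-19)
river: ρ → (-19,17,23)
river: ρ → (23,29,-13)
river: ρ → (-13,23,29)
river: ρ → (29,35,-7)
river: ρ → (-7,35,29)
river: ρ → (29,23,-13)
river: ρ → (-13,29,23)
river: ρ → (23,17,-19)
river: ρ → (-19,21,21)
closes: descent 0, river 10
min |a| on river = 7

7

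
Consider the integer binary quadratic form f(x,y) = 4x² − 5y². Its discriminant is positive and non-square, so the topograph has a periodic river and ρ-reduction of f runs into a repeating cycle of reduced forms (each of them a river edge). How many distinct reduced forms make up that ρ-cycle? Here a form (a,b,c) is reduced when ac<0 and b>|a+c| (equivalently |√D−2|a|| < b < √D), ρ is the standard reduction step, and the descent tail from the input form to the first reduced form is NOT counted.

D = 80, ⌊√D⌋ = 8
descent: ρ → (-5,0,4)
descent: ρ → (4,8,-1)  [lands on river]
river: ρ → (-1,8,4)
ρ-cycle length = 2 (tail of 2 descent steps not counted)

2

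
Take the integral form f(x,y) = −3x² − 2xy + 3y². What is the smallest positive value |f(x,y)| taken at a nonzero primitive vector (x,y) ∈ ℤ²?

descent: ρ → (3,2,-3)  [lands on river]
river: ρ → (-3,4,2)
river: ρ → (2,4,-3)
river: ρ → (-3,2,3)
river: ρ → (3,4,-2)
river: ρ → (-2,4,3)
closes: descent 1, river 6
min |a| on river = 2

2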